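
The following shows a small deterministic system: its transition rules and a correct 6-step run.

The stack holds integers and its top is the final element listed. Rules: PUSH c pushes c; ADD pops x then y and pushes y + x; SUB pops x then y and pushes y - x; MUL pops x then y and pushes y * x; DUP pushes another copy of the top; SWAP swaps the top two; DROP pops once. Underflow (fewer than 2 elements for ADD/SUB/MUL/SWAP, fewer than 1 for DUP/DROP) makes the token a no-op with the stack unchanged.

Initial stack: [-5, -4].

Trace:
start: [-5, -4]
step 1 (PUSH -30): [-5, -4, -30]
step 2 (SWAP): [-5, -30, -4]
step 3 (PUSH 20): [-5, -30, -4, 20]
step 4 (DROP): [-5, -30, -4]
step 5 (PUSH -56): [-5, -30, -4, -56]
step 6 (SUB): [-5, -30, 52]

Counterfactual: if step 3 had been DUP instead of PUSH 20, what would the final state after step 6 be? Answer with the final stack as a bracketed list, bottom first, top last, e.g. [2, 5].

(re-executing from step 3 with the substitution; state before step 3: [-5, -30, -4])
step 3 (DUP): [-5, -30, -4, -4]
step 4 (DROP): [-5, -30, -4]
step 5 (PUSH -56): [-5, -30, -4, -56]
step 6 (SUB): [-5, -30, 52]

[-5, -30, 52]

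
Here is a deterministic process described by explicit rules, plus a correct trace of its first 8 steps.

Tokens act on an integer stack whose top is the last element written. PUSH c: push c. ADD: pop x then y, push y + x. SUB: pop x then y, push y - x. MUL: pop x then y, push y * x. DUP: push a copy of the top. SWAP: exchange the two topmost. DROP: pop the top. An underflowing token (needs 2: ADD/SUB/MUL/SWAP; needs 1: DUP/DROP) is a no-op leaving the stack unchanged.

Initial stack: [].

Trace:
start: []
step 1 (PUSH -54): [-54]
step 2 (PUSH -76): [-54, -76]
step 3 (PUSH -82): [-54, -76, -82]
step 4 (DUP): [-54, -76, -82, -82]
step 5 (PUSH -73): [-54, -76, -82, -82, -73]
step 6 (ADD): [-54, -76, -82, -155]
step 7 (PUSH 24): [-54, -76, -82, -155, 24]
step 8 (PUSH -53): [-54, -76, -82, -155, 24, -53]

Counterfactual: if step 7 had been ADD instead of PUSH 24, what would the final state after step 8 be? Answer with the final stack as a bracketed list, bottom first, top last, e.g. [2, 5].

(re-executing from step 7 with the substitution; state before step 7: [-54, -76, -82, -155])
step 7 (ADD): [-54, -76, -237]
step 8 (PUSH -53): [-54, -76, -237, -53]

[-54, -76, -237, -53]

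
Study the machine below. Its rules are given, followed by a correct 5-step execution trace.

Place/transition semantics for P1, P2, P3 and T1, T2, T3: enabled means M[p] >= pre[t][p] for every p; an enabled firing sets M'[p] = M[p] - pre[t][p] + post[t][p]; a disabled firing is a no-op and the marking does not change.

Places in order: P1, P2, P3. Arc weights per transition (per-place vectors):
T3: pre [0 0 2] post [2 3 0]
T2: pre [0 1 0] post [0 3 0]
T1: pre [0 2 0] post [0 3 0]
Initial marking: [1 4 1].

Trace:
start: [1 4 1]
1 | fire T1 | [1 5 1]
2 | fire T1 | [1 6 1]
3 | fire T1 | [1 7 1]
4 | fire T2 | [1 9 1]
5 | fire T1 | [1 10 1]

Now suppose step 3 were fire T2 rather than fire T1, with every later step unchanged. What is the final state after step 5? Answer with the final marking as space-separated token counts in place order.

(re-executing from step 3 with the substitution; state before step 3: [1 6 1])
3 | fire T2 | [1 8 1]
4 | fire T2 | [1 10 1]
5 | fire T1 | [1 11 1]

1 11 1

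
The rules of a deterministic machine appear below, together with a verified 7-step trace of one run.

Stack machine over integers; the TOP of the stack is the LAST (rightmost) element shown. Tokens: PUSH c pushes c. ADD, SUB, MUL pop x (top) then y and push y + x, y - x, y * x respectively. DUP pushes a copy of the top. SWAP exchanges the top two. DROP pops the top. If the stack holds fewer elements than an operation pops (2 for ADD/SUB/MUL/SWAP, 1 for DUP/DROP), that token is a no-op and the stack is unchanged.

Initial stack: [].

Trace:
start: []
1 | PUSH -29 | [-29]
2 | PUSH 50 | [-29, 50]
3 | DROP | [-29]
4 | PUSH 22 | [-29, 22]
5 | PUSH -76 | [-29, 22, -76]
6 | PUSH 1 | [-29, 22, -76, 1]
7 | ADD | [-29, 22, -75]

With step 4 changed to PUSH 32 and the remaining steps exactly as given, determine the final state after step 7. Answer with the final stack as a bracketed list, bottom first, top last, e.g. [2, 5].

(re-executing from step 4 with the substitution; state before step 4: [-29])
4 | PUSH 32 | [-29, 32]
5 | PUSH -76 | [-29, 32, -76]
6 | PUSH 1 | [-29, 32, -76, 1]
7 | ADD | [-29, 32, -75]

[-29, 32, -75]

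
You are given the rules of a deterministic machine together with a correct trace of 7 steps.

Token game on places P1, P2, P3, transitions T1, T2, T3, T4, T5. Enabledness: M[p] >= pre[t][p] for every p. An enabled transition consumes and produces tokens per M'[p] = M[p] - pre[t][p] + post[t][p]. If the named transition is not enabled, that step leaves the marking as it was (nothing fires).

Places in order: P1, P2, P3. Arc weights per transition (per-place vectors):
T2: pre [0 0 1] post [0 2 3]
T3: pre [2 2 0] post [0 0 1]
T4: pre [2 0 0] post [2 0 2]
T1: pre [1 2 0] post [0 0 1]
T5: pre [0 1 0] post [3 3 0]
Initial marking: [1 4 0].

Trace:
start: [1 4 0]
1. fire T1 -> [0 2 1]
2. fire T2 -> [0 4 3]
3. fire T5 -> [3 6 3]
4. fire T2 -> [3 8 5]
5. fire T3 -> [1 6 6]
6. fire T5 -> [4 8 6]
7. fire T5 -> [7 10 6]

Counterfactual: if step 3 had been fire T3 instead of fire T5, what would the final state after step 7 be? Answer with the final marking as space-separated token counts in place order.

6 10 5

(re-executing from step 3 with the substitution; state before step 3: [0 4 3])
3. fire T3 -> [0 4 3]
4. fire T2 -> [0 6 5]
5. fire T3 -> [0 6 5]
6. fire T5 -> [3 8 5]
7. fire T5 -> [6 10 5]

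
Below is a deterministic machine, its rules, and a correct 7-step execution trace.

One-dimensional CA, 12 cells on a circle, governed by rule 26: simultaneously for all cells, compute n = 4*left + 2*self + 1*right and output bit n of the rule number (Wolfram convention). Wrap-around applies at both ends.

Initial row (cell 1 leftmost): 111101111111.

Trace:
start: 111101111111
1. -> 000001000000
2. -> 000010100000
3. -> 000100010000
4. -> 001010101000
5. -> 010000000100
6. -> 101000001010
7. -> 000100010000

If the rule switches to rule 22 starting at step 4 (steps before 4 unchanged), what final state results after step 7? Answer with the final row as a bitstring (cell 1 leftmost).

000100010000

(re-executing steps 4..7 under rule 22; state before step 4: 000100010000)
4. -> 001110111000
5. -> 010000000100
6. -> 111000001110
7. -> 000100010000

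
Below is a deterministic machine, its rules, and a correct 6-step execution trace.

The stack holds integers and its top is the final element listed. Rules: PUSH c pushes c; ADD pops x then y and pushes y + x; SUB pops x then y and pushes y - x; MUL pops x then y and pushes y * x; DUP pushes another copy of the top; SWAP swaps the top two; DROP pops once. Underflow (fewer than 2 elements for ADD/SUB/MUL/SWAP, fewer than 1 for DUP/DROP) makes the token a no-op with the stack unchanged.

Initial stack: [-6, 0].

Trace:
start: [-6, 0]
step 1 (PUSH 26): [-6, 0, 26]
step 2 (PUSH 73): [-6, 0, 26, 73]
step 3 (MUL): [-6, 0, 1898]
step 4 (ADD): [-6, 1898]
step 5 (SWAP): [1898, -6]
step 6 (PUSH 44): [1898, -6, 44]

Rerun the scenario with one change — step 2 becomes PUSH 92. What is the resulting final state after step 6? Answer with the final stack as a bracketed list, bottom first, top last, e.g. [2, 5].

(re-executing from step 2 with the substitution; state before step 2: [-6, 0, 26])
step 2 (PUSH 92): [-6, 0, 26, 92]
step 3 (MUL): [-6, 0, 2392]
step 4 (ADD): [-6, 2392]
step 5 (SWAP): [2392, -6]
step 6 (PUSH 44): [2392, -6, 44]

[2392, -6, 44]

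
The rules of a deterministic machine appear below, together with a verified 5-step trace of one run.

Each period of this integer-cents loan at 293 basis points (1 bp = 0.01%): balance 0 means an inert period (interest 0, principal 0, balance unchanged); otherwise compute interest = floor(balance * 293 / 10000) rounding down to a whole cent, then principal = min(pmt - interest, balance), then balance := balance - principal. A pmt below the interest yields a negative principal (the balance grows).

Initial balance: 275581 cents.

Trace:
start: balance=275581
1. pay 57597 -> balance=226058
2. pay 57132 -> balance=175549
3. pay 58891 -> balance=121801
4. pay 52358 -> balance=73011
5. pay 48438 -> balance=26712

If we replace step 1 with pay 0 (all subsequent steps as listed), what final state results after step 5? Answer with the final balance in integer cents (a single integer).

(re-executing from step 1 with the substitution; state before step 1: balance=275581)
1. pay 0 -> balance=283655
2. pay 57132 -> balance=234834
3. pay 58891 -> balance=182823
4. pay 52358 -> balance=135821
5. pay 48438 -> balance=91362

91362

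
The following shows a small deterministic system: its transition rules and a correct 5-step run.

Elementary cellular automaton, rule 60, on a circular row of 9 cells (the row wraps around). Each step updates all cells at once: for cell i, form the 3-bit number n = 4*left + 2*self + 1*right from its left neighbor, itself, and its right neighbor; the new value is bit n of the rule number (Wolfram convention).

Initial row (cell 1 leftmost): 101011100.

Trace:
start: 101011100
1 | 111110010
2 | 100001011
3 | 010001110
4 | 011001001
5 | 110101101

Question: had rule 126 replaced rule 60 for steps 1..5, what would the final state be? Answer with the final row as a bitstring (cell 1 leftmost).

111000001

(re-executing steps 1..5 under rule 126; state before step 1: 101011100)
1 | 111110111
2 | 000011100
3 | 000110110
4 | 001111111
5 | 111000001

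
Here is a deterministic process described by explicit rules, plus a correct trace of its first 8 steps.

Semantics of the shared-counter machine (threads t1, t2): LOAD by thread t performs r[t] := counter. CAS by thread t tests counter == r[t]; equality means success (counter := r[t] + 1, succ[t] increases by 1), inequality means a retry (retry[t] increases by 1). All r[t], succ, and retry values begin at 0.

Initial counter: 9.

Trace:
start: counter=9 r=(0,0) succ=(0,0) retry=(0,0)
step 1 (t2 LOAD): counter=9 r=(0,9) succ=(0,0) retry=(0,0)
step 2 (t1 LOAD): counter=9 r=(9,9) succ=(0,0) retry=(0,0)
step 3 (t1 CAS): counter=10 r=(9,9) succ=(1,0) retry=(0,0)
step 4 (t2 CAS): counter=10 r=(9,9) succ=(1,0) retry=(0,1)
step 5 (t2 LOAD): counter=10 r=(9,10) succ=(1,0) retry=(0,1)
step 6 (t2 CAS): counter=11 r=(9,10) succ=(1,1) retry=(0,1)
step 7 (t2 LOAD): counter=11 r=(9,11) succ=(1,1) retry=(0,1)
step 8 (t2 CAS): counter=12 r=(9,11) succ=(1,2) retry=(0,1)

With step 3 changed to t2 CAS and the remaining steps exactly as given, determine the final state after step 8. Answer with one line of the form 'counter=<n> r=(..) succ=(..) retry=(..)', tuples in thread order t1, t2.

(re-executing from step 3 with the substitution; state before step 3: counter=9 r=(9,9) succ=(0,0) retry=(0,0))
step 3 (t2 CAS): counter=10 r=(9,9) succ=(0,1) retry=(0,0)
step 4 (t2 CAS): counter=10 r=(9,9) succ=(0,1) retry=(0,1)
step 5 (t2 LOAD): counter=10 r=(9,10) succ=(0,1) retry=(0,1)
step 6 (t2 CAS): counter=11 r=(9,10) succ=(0,2) retry=(0,1)
step 7 (t2 LOAD): counter=11 r=(9,11) succ=(0,2) retry=(0,1)
step 8 (t2 CAS): counter=12 r=(9,11) succ=(0,3) retry=(0,1)

counter=12 r=(9,11) succ=(0,3) retry=(0,1)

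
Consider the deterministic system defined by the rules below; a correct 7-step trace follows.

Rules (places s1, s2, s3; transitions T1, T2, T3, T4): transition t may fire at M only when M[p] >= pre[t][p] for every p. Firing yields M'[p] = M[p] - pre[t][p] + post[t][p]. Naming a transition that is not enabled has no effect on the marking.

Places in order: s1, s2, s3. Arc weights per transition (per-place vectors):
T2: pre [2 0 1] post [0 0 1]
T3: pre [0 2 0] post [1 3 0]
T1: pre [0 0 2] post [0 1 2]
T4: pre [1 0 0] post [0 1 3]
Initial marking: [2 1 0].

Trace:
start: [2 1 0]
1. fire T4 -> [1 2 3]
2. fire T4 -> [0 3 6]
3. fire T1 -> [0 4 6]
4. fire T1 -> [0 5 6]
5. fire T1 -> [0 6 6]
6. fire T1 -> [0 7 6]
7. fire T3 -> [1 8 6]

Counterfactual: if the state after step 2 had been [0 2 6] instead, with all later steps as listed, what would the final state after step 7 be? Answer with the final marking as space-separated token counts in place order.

state after step 2 := [0 2 6]
3. fire T1 -> [0 3 6]
4. fire T1 -> [0 4 6]
5. fire T1 -> [0 5 6]
6. fire T1 -> [0 6 6]
7. fire T3 -> [1 7 6]

1 7 6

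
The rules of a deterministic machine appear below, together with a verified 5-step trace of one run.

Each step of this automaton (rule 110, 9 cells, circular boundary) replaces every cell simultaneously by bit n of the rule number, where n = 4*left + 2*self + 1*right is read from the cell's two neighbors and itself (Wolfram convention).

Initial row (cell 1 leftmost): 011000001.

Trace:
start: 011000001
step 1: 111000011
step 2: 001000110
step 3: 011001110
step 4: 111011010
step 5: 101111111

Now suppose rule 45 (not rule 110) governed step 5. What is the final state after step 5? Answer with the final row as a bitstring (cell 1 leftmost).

100110111

(re-executing step 5 under rule 45; state before step 5: 111011010)
step 5: 100110111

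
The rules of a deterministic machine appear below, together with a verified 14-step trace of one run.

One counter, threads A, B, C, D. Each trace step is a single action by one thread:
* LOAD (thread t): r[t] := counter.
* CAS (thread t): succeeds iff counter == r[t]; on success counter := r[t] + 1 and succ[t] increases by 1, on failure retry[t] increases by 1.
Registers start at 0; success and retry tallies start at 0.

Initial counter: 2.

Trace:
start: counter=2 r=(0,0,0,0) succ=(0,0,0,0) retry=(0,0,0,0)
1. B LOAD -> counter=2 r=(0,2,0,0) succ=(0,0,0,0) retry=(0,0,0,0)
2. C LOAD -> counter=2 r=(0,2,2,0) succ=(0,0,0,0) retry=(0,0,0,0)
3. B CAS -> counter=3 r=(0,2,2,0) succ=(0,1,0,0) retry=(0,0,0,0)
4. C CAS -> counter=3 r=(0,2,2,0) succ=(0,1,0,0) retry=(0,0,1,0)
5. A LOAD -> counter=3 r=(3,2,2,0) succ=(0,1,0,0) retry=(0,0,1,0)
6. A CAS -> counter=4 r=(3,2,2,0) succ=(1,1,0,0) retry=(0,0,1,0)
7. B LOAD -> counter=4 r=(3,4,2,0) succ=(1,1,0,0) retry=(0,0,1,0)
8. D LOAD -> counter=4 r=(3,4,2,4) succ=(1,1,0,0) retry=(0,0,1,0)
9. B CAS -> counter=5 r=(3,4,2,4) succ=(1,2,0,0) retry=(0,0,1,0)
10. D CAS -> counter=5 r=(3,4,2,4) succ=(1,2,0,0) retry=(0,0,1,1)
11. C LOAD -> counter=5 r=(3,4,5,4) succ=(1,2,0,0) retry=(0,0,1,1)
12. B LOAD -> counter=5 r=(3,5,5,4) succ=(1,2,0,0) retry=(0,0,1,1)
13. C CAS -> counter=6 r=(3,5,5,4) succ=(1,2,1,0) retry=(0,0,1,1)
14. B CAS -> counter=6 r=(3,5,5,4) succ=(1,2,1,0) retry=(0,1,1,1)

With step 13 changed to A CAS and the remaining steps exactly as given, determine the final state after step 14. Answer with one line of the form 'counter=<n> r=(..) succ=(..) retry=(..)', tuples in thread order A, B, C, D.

counter=6 r=(3,5,5,4) succ=(1,3,0,0) retry=(1,0,1,1)

(re-executing from step 13 with the substitution; state before step 13: counter=5 r=(3,5,5,4) succ=(1,2,0,0) retry=(0,0,1,1))
13. A CAS -> counter=5 r=(3,5,5,4) succ=(1,2,0,0) retry=(1,0,1,1)
14. B CAS -> counter=6 r=(3,5,5,4) succ=(1,3,0,0) retry=(1,0,1,1)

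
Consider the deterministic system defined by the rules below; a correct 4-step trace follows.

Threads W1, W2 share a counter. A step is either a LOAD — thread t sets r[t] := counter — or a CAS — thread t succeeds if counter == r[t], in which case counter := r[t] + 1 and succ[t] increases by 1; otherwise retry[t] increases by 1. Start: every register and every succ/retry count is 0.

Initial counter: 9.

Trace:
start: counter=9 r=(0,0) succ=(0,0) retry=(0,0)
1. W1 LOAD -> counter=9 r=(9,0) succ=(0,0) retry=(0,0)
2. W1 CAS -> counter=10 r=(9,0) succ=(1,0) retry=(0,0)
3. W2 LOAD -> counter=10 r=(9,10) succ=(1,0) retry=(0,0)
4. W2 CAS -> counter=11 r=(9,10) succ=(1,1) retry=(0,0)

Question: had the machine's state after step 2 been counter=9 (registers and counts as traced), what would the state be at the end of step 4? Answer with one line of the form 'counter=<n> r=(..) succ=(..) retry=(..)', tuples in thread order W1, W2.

counter=10 r=(9,9) succ=(1,1) retry=(0,0)

state after step 2 := counter=9 r=(9,0) succ=(1,0) retry=(0,0)
3. W2 LOAD -> counter=9 r=(9,9) succ=(1,0) retry=(0,0)
4. W2 CAS -> counter=10 r=(9,9) succ=(1,1) retry=(0,0)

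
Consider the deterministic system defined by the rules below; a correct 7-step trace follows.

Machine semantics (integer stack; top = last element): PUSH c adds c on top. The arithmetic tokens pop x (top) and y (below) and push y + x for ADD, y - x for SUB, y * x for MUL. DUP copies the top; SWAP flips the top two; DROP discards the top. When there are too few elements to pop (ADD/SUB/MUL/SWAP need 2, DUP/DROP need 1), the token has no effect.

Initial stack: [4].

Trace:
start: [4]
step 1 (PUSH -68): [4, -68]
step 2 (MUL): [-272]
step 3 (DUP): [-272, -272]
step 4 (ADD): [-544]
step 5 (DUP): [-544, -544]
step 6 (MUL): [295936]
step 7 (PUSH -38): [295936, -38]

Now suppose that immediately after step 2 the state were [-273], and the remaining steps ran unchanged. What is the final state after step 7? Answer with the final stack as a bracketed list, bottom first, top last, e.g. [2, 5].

state after step 2 := [-273]
step 3 (DUP): [-273, -273]
step 4 (ADD): [-546]
step 5 (DUP): [-546, -546]
step 6 (MUL): [298116]
step 7 (PUSH -38): [298116, -38]

[298116, -38]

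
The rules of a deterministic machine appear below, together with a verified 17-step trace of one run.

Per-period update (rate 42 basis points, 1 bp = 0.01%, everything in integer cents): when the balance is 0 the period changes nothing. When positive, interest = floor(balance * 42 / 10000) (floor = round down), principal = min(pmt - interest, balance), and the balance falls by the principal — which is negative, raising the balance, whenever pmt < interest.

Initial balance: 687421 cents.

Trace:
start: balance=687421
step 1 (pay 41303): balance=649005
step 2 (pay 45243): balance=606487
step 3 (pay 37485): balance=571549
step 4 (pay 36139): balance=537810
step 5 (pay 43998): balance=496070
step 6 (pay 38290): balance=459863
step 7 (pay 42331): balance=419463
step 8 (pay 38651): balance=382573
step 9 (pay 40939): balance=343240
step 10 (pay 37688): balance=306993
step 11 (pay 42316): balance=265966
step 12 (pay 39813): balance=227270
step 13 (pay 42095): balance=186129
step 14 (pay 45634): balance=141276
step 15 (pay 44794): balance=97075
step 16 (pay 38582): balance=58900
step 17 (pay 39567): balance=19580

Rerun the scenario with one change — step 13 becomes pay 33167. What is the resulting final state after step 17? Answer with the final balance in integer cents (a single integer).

28660

(re-executing from step 13 with the substitution; state before step 13: balance=227270)
step 13 (pay 33167): balance=195057
step 14 (pay 45634): balance=150242
step 15 (pay 44794): balance=106079
step 16 (pay 38582): balance=67942
step 17 (pay 39567): balance=28660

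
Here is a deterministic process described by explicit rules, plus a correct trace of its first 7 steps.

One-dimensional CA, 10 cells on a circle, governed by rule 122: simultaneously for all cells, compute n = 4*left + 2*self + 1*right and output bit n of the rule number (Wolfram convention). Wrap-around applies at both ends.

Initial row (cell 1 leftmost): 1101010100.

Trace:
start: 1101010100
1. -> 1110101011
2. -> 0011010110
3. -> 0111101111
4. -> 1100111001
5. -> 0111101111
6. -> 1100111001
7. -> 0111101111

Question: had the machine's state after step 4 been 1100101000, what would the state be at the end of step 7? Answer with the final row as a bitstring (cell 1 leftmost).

state after step 4 := 1100101000
5. -> 1111010101
6. -> 0001101011
7. -> 1011110111

1011110111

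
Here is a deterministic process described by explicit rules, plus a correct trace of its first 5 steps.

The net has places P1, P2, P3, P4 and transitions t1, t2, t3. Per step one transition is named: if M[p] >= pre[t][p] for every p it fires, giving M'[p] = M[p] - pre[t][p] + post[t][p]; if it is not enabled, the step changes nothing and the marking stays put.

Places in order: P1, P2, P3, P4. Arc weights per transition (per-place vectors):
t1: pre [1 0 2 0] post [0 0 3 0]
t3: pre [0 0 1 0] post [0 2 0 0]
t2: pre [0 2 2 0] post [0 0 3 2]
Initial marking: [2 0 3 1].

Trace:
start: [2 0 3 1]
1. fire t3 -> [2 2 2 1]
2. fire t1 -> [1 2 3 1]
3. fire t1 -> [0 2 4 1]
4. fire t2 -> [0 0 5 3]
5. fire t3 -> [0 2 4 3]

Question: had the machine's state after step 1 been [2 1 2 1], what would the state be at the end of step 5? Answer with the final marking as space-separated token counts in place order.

state after step 1 := [2 1 2 1]
2. fire t1 -> [1 1 3 1]
3. fire t1 -> [0 1 4 1]
4. fire t2 -> [0 1 4 1]
5. fire t3 -> [0 3 3 1]

0 3 3 1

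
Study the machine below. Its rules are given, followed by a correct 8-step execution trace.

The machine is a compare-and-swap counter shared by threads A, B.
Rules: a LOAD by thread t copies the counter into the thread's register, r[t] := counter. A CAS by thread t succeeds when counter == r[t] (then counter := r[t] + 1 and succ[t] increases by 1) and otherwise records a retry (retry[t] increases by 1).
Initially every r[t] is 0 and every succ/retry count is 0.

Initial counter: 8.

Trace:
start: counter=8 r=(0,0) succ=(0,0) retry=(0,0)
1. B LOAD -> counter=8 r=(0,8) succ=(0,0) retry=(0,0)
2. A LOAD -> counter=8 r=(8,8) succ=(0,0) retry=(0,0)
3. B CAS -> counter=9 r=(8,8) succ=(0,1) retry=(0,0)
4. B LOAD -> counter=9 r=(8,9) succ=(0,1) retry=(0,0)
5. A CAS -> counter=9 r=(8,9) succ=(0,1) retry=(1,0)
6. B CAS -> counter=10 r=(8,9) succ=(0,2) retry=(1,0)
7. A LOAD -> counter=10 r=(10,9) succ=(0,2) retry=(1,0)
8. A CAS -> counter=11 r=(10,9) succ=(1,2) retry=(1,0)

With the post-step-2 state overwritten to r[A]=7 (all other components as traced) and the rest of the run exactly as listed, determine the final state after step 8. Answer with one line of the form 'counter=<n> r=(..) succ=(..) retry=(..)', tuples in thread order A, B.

state after step 2 := counter=8 r=(7,8) succ=(0,0) retry=(0,0)
3. B CAS -> counter=9 r=(7,8) succ=(0,1) retry=(0,0)
4. B LOAD -> counter=9 r=(7,9) succ=(0,1) retry=(0,0)
5. A CAS -> counter=9 r=(7,9) succ=(0,1) retry=(1,0)
6. B CAS -> counter=10 r=(7,9) succ=(0,2) retry=(1,0)
7. A LOAD -> counter=10 r=(10,9) succ=(0,2) retry=(1,0)
8. A CAS -> counter=11 r=(10,9) succ=(1,2) retry=(1,0)

counter=11 r=(10,9) succ=(1,2) retry=(1,0)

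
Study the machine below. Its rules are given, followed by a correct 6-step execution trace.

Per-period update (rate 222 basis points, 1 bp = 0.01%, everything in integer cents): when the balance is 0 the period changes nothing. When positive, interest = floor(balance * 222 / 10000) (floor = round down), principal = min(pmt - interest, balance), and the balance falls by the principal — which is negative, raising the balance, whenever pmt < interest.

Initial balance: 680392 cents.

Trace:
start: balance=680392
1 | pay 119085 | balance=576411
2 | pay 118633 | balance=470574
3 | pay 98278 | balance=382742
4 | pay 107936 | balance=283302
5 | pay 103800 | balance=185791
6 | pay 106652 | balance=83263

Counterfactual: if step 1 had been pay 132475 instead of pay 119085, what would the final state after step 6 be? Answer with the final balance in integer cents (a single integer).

68320

(re-executing from step 1 with the substitution; state before step 1: balance=680392)
1 | pay 132475 | balance=563021
2 | pay 118633 | balance=456887
3 | pay 98278 | balance=368751
4 | pay 107936 | balance=269001
5 | pay 103800 | balance=171172
6 | pay 106652 | balance=68320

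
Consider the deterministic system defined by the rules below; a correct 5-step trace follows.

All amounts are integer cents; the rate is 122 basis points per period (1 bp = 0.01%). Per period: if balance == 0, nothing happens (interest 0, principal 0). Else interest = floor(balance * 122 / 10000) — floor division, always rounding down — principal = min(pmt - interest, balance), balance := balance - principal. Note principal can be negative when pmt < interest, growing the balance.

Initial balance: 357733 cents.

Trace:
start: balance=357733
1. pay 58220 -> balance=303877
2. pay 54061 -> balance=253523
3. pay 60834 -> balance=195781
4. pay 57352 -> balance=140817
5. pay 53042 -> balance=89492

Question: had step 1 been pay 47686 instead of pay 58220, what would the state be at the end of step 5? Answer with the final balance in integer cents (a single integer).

(re-executing from step 1 with the substitution; state before step 1: balance=357733)
1. pay 47686 -> balance=314411
2. pay 54061 -> balance=264185
3. pay 60834 -> balance=206574
4. pay 57352 -> balance=151742
5. pay 53042 -> balance=100551

100551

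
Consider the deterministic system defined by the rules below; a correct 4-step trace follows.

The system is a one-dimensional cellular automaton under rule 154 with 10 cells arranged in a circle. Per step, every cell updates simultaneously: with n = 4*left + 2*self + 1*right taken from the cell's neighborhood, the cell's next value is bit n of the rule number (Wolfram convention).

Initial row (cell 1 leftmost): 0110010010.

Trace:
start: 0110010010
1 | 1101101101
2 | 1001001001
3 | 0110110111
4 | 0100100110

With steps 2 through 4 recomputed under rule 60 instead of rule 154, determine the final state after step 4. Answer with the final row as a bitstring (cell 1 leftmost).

(re-executing steps 2..4 under rule 60; state before step 2: 1101101101)
2 | 0011011011
3 | 1010110110
4 | 1111101101

1111101101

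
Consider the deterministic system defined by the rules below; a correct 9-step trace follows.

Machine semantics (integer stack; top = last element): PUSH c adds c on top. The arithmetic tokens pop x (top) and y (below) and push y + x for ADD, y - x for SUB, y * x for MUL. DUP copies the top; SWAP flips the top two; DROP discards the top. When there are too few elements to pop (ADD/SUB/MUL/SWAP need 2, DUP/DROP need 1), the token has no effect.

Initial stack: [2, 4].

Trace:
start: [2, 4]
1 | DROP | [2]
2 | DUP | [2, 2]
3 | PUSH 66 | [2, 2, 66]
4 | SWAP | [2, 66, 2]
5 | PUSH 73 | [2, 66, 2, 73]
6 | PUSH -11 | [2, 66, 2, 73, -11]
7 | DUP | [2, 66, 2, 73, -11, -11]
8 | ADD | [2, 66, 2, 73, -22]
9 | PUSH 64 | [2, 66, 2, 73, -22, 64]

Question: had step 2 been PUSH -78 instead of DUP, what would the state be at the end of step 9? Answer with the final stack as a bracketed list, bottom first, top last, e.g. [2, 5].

(re-executing from step 2 with the substitution; state before step 2: [2])
2 | PUSH -78 | [2, -78]
3 | PUSH 66 | [2, -78, 66]
4 | SWAP | [2, 66, -78]
5 | PUSH 73 | [2, 66, -78, 73]
6 | PUSH -11 | [2, 66, -78, 73, -11]
7 | DUP | [2, 66, -78, 73, -11, -11]
8 | ADD | [2, 66, -78, 73, -22]
9 | PUSH 64 | [2, 66, -78, 73, -22, 64]

[2, 66, -78, 73, -22, 64]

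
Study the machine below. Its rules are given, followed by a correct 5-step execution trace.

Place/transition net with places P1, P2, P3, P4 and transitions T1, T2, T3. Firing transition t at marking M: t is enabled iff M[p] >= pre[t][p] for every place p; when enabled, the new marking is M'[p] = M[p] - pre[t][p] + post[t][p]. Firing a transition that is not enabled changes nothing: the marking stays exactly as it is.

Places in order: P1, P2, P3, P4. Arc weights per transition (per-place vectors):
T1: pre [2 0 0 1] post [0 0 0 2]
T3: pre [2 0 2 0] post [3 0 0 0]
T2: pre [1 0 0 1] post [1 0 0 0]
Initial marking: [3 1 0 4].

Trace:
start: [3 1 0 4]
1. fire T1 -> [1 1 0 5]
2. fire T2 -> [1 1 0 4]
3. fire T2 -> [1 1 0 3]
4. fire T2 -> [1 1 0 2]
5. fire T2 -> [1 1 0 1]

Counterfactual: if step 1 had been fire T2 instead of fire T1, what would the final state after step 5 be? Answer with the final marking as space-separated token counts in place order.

3 1 0 0

(re-executing from step 1 with the substitution; state before step 1: [3 1 0 4])
1. fire T2 -> [3 1 0 3]
2. fire T2 -> [3 1 0 2]
3. fire T2 -> [3 1 0 1]
4. fire T2 -> [3 1 0 0]
5. fire T2 -> [3 1 0 0]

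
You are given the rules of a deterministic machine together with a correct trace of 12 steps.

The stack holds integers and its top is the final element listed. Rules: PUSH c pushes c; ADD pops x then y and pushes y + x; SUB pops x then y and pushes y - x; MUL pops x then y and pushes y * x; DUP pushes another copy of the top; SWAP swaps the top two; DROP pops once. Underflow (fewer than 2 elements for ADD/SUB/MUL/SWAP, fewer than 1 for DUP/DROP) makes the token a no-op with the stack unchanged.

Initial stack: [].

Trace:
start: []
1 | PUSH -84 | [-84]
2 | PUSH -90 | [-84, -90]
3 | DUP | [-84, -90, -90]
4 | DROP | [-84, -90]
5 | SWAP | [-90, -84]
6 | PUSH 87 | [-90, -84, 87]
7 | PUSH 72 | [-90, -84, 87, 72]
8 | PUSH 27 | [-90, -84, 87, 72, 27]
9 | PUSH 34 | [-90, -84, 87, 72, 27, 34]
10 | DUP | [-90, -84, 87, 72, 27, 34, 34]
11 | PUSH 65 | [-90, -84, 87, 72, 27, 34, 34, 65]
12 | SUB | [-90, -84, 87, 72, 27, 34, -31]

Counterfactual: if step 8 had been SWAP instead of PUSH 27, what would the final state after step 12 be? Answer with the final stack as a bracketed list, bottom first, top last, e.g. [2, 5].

[-90, -84, 72, 87, 34, -31]

(re-executing from step 8 with the substitution; state before step 8: [-90, -84, 87, 72])
8 | SWAP | [-90, -84, 72, 87]
9 | PUSH 34 | [-90, -84, 72, 87, 34]
10 | DUP | [-90, -84, 72, 87, 34, 34]
11 | PUSH 65 | [-90, -84, 72, 87, 34, 34, 65]
12 | SUB | [-90, -84, 72, 87, 34, -31]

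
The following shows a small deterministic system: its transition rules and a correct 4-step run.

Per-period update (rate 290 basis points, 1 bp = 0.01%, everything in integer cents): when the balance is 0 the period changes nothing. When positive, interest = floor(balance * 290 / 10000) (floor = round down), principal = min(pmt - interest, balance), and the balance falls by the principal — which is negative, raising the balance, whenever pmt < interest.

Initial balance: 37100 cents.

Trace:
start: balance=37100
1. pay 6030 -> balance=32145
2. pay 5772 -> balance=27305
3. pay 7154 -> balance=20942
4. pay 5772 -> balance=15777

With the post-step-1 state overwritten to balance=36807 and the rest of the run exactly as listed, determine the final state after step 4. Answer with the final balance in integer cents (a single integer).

20856

state after step 1 := balance=36807
2. pay 5772 -> balance=32102
3. pay 7154 -> balance=25878
4. pay 5772 -> balance=20856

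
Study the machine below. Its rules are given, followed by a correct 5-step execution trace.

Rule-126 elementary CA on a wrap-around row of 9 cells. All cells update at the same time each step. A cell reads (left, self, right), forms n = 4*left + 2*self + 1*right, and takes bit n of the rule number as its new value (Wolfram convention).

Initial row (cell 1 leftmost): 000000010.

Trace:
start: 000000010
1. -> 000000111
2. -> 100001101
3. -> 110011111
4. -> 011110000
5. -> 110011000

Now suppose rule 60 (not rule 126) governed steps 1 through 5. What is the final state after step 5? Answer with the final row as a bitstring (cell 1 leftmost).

001100011

(re-executing steps 1..5 under rule 60; state before step 1: 000000010)
1. -> 000000011
2. -> 100000010
3. -> 110000011
4. -> 001000010
5. -> 001100011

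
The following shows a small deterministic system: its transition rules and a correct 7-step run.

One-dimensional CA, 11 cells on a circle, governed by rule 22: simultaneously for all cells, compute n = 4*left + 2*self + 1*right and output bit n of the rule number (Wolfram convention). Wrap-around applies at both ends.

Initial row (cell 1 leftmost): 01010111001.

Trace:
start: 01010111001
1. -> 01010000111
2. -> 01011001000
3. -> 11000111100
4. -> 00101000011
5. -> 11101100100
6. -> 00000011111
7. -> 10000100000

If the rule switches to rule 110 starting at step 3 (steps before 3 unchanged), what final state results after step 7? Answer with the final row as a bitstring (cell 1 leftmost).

(re-executing steps 3..7 under rule 110; state before step 3: 01011001000)
3. -> 11111011000
4. -> 10001111001
5. -> 10011001011
6. -> 10111011110
7. -> 11101110011

11101110011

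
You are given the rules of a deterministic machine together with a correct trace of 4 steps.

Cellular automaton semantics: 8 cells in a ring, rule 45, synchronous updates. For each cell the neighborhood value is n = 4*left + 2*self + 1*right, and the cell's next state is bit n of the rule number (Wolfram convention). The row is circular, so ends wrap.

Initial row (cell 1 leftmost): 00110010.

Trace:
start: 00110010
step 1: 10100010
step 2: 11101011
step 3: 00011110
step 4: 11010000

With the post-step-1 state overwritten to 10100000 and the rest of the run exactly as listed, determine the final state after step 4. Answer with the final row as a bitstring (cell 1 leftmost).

state after step 1 := 10100000
step 2: 11101110
step 3: 10011001
step 4: 00010001

00010001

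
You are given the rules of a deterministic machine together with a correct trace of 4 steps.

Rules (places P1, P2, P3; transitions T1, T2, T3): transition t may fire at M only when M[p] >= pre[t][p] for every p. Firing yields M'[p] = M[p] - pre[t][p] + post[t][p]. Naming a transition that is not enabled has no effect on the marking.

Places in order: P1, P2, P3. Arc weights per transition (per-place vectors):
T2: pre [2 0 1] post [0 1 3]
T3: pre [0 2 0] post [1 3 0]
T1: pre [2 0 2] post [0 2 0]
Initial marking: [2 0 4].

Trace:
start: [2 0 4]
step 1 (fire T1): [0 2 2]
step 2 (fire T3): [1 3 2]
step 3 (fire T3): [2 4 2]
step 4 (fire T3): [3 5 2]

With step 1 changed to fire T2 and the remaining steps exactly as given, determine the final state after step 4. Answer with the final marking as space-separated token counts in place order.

0 1 6

(re-executing from step 1 with the substitution; state before step 1: [2 0 4])
step 1 (fire T2): [0 1 6]
step 2 (fire T3): [0 1 6]
step 3 (fire T3): [0 1 6]
step 4 (fire T3): [0 1 6]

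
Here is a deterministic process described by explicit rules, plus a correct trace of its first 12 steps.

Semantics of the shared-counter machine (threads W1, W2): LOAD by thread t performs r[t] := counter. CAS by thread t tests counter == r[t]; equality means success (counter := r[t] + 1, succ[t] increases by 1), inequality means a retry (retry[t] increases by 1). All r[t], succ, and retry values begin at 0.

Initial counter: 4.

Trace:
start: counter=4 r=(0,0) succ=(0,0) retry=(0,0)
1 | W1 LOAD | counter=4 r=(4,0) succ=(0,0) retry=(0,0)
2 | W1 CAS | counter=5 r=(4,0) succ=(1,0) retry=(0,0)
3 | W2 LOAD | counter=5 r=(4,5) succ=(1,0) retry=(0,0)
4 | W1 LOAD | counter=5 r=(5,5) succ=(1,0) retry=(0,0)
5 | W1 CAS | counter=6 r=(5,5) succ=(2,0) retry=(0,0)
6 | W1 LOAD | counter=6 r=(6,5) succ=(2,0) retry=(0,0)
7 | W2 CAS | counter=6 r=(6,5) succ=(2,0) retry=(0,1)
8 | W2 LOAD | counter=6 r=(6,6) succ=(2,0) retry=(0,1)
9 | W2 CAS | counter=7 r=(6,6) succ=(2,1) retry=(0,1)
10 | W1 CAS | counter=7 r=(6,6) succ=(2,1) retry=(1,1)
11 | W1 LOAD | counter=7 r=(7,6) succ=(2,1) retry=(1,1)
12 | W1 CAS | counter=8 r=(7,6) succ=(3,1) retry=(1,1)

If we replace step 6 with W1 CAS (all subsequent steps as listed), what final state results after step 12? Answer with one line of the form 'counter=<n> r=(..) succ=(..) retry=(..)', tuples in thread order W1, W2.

counter=8 r=(7,6) succ=(3,1) retry=(2,1)

(re-executing from step 6 with the substitution; state before step 6: counter=6 r=(5,5) succ=(2,0) retry=(0,0))
6 | W1 CAS | counter=6 r=(5,5) succ=(2,0) retry=(1,0)
7 | W2 CAS | counter=6 r=(5,5) succ=(2,0) retry=(1,1)
8 | W2 LOAD | counter=6 r=(5,6) succ=(2,0) retry=(1,1)
9 | W2 CAS | counter=7 r=(5,6) succ=(2,1) retry=(1,1)
10 | W1 CAS | counter=7 r=(5,6) succ=(2,1) retry=(2,1)
11 | W1 LOAD | counter=7 r=(7,6) succ=(2,1) retry=(2,1)
12 | W1 CAS | counter=8 r=(7,6) succ=(3,1) retry=(2,1)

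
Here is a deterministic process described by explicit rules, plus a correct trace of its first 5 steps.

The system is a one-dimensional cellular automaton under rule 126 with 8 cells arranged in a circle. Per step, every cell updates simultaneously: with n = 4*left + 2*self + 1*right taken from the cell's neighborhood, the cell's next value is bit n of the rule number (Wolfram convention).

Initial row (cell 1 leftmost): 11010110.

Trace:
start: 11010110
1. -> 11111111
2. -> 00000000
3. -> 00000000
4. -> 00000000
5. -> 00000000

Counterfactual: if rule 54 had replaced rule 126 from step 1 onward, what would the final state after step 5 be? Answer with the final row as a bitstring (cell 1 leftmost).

10000010

(re-executing steps 1..5 under rule 54; state before step 1: 11010110)
1. -> 00111001
2. -> 11000111
3. -> 00101000
4. -> 01111100
5. -> 10000010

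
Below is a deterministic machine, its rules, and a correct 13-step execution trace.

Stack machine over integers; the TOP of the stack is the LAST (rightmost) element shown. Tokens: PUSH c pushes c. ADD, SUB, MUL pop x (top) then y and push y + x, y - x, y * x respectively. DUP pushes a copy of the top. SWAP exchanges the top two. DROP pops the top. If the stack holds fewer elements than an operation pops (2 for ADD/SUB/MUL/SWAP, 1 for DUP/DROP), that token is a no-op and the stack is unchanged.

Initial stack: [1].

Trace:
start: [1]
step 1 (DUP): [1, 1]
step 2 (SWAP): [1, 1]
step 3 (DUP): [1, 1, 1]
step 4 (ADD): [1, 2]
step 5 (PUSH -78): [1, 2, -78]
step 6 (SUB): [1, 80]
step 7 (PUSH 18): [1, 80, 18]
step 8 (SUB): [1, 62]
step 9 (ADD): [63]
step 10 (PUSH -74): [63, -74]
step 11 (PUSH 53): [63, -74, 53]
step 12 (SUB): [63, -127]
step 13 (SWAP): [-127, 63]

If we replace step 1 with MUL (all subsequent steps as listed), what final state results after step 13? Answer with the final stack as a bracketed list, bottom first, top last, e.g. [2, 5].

(re-executing from step 1 with the substitution; state before step 1: [1])
step 1 (MUL): [1]
step 2 (SWAP): [1]
step 3 (DUP): [1, 1]
step 4 (ADD): [2]
step 5 (PUSH -78): [2, -78]
step 6 (SUB): [80]
step 7 (PUSH 18): [80, 18]
step 8 (SUB): [62]
step 9 (ADD): [62]
step 10 (PUSH -74): [62, -74]
step 11 (PUSH 53): [62, -74, 53]
step 12 (SUB): [62, -127]
step 13 (SWAP): [-127, 62]

[-127, 62]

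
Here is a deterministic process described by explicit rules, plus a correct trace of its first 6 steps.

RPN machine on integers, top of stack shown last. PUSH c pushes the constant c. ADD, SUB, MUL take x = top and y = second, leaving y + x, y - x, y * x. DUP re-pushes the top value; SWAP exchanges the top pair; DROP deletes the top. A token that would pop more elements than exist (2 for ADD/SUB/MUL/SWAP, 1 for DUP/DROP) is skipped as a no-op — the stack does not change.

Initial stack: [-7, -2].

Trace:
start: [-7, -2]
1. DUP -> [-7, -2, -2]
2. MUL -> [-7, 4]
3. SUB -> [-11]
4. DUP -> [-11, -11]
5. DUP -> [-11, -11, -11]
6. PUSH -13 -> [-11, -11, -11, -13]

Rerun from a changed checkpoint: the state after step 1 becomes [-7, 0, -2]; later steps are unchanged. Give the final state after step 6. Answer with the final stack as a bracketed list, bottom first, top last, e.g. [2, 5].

state after step 1 := [-7, 0, -2]
2. MUL -> [-7, 0]
3. SUB -> [-7]
4. DUP -> [-7, -7]
5. DUP -> [-7, -7, -7]
6. PUSH -13 -> [-7, -7, -7, -13]

[-7, -7, -7, -13]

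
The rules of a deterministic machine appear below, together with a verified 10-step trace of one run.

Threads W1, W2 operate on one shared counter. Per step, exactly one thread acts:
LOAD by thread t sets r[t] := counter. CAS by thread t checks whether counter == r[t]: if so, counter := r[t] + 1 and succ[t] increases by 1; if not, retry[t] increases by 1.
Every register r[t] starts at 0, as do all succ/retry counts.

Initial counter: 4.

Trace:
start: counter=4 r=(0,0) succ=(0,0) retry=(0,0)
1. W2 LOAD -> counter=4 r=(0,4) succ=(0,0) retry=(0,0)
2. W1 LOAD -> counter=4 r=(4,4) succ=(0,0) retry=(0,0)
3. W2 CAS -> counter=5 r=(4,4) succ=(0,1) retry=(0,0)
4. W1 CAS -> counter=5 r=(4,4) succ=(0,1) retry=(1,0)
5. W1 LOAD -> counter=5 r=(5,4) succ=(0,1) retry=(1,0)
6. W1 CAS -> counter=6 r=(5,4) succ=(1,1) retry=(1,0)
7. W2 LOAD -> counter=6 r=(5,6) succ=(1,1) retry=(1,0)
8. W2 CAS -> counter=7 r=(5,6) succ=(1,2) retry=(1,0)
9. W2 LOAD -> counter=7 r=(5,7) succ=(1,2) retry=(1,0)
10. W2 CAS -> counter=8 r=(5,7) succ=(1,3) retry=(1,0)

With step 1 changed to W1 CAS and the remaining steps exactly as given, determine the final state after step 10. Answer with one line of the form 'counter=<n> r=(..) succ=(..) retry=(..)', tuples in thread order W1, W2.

counter=8 r=(5,7) succ=(2,2) retry=(1,1)

(re-executing from step 1 with the substitution; state before step 1: counter=4 r=(0,0) succ=(0,0) retry=(0,0))
1. W1 CAS -> counter=4 r=(0,0) succ=(0,0) retry=(1,0)
2. W1 LOAD -> counter=4 r=(4,0) succ=(0,0) retry=(1,0)
3. W2 CAS -> counter=4 r=(4,0) succ=(0,0) retry=(1,1)
4. W1 CAS -> counter=5 r=(4,0) succ=(1,0) retry=(1,1)
5. W1 LOAD -> counter=5 r=(5,0) succ=(1,0) retry=(1,1)
6. W1 CAS -> counter=6 r=(5,0) succ=(2,0) retry=(1,1)
7. W2 LOAD -> counter=6 r=(5,6) succ=(2,0) retry=(1,1)
8. W2 CAS -> counter=7 r=(5,6) succ=(2,1) retry=(1,1)
9. W2 LOAD -> counter=7 r=(5,7) succ=(2,1) retry=(1,1)
10. W2 CAS -> counter=8 r=(5,7) succ=(2,2) retry=(1,1)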